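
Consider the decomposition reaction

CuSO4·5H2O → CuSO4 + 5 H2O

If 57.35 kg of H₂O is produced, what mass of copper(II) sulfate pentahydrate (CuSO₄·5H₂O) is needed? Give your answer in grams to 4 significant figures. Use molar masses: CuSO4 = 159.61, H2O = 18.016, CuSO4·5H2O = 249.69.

Convert: 57.35 kg = 57350 g.
n(H2O) = 57350 g / 18.016 g/mol = 3183.3 mol.
From the equation the H2O:CuSO4·5H2O mole ratio is 5:1, so n(CuSO4·5H2O) = 3183.3 × 1/5 = 636.66 mol.
Mass of CuSO4·5H2O = 636.66 mol × 249.69 g/mol = 158970 g.

159000 g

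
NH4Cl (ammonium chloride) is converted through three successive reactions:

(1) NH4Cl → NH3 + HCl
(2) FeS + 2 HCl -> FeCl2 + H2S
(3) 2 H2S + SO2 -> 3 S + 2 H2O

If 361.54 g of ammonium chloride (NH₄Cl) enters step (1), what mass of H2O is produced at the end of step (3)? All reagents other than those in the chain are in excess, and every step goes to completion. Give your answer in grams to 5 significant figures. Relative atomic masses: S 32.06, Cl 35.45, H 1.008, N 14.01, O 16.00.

M(NH4Cl) = 14.01 + 4(1.008) + 35.45 = 53.492 g/mol.
M(H2O) = 2(1.008) + 16.00 = 18.016 g/mol.
n(NH4Cl) = 361.54 / 53.492 = 6.75877 mol.
Reaction (1): NH4Cl→HCl ratio 1:1 ⇒ n(HCl) = 6.75877 mol.
Reaction (2): HCl→H2S ratio 2:1 ⇒ n(H2S) = 3.37938 mol.
Reaction (3): H2S→H2O ratio 2:2 ⇒ n(H2O) = 3.37938 mol.
Mass of H2O = 3.37938 × 18.016 = 60.8830 g.

60.883 g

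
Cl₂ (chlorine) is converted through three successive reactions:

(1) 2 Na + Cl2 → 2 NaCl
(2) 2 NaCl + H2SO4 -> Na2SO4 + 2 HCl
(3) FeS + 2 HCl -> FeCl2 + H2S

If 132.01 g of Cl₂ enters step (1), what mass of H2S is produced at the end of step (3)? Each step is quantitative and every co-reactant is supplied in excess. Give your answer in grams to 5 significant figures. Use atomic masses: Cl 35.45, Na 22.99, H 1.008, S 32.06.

M(Cl2) = 2(35.45) = 70.90 g/mol.
M(H2S) = 2(1.008) + 32.06 = 34.076 g/mol.
n(Cl2) = 132.01 / 70.90 = 1.86192 mol.
Reaction (1): Cl2→NaCl ratio 1:2 ⇒ n(NaCl) = 3.72384 mol.
Reaction (2): NaCl→HCl ratio 2:2 ⇒ n(HCl) = 3.72384 mol.
Reaction (3): HCl→H2S ratio 2:1 ⇒ n(H2S) = 1.86192 mol.
Mass of H2S = 1.86192 × 34.076 = 63.4467 g.

63.447 g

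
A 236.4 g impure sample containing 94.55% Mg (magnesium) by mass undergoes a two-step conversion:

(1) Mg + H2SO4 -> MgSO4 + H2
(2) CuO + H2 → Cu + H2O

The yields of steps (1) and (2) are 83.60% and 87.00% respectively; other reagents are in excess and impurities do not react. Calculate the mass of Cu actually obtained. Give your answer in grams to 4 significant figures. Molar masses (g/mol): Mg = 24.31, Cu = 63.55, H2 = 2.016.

425.0 g

Pure Mg = 236.4 × 0.9455 = 223.52 g.
n(Mg) = 223.52 / 24.31 = 9.1944 mol.
Step 1 (Mg:H2 = 1:1): theoretical n(H2) = 9.1944 mol; at 83.60% yield, n(H2) = 7.6865 mol.
Step 2 (H2:Cu = 1:1): theoretical n(Cu) = 7.6865 mol, so theoretical mass = 7.6865 × 63.55 = 488.48 g.
At 87.00% yield, actual mass of Cu = 488.48 × 0.8700 = 424.98 g.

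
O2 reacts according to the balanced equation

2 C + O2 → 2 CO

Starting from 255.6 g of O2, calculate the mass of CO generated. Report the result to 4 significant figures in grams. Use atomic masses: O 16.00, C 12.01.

447.5 g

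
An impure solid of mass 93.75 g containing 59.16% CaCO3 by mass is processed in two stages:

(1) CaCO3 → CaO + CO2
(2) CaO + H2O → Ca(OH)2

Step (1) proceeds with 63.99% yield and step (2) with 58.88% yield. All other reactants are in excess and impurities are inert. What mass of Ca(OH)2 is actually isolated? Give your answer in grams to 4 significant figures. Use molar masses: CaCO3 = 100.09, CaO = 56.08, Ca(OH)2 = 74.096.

Pure CaCO3 = 93.75 × 0.5916 = 55.462 g.
n(CaCO3) = 55.462 / 100.09 = 0.55413 mol.
Step 1 (CaCO3:CaO = 1:1): theoretical n(CaO) = 0.55413 mol; at 63.99% yield, n(CaO) = 0.35459 mol.
Step 2 (CaO:Ca(OH)2 = 1:1): theoretical n(Ca(OH)2) = 0.35459 mol, so theoretical mass = 0.35459 × 74.096 = 26.273 g.
At 58.88% yield, actual mass of Ca(OH)2 = 26.273 × 0.5888 = 15.470 g.

15.47 g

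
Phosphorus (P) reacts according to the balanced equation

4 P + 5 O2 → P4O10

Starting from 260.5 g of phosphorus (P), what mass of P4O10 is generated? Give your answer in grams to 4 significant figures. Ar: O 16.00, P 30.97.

597.0 g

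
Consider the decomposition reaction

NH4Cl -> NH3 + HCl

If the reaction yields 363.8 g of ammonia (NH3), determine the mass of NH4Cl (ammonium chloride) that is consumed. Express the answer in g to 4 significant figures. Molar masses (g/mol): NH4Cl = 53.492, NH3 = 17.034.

1142 g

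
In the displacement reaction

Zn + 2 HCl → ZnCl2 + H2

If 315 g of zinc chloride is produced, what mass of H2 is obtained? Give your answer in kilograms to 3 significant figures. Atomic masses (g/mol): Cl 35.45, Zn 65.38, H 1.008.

M(ZnCl2) = 65.38 + 2(35.45) = 136.28 g/mol.
M(H2) = 2(1.008) = 2.016 g/mol.
n(ZnCl2) = 315.0 g / 136.28 g/mol = 2.311 mol.
From the equation the ZnCl2:H2 mole ratio is 1:1, so n(H2) = 2.311 × 1/1 = 2.311 mol.
Mass of H2 = 2.311 mol × 2.016 g/mol = 4.660 g.
Converting to kg: 4.660 g = 0.00466 kg.

0.00466 kg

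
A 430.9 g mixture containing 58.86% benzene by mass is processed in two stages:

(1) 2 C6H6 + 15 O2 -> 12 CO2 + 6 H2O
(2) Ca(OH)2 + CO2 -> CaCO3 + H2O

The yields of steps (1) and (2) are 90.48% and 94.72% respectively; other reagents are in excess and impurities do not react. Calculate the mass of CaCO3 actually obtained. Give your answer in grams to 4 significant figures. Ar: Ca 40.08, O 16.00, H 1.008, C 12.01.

1671 g

Pure C6H6 = 430.9 × 0.5886 = 253.63 g.
M(C6H6) = 6(12.01) + 6(1.008) = 78.108 g/mol.
M(CaCO3) = 40.08 + 12.01 + 3(16.00) = 100.09 g/mol.
n(C6H6) = 253.63 / 78.108 = 3.2471 mol.
Step 1 (C6H6:CO2 = 2:12): theoretical n(CO2) = 19.483 mol; at 90.48% yield, n(CO2) = 17.628 mol.
Step 2 (CO2:CaCO3 = 1:1): theoretical n(CaCO3) = 17.628 mol, so theoretical mass = 17.628 × 100.09 = 1764.4 g.
At 94.72% yield, actual mass of CaCO3 = 1764.4 × 0.9472 = 1671.2 g.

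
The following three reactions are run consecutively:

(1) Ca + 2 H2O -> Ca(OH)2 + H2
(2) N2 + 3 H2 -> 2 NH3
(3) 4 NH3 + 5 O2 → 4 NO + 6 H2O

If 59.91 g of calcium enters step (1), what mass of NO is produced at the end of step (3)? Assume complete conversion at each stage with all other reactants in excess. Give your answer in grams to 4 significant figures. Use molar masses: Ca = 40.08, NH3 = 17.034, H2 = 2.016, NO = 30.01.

29.91 g

n(Ca) = 59.91 / 40.08 = 1.4948 mol.
Reaction (1): Ca→H2 ratio 1:1 ⇒ n(H2) = 1.4948 mol.
Reaction (2): H2→NH3 ratio 3:2 ⇒ n(NH3) = 0.99651 mol.
Reaction (3): NH3→NO ratio 4:4 ⇒ n(NO) = 0.99651 mol.
Mass of NO = 0.99651 × 30.01 = 29.905 g.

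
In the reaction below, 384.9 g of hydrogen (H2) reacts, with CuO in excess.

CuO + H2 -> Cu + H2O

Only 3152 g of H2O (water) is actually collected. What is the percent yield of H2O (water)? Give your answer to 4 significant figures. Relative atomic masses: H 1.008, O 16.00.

M(H2) = 2(1.008) = 2.016 g/mol.
M(H2O) = 2(1.008) + 16.00 = 18.016 g/mol.
n(H2) = 384.90 g / 2.016 g/mol = 190.92 mol.
From the equation the H2:H2O mole ratio is 1:1, so n(H2O) = 190.92 × 1/1 = 190.92 mol.
Mass of H2O = 190.92 mol × 18.016 g/mol = 3439.7 g.
This is the theoretical yield. Percent yield = 3152 g / 3439.7 g × 100% = 91.637%.

91.64 %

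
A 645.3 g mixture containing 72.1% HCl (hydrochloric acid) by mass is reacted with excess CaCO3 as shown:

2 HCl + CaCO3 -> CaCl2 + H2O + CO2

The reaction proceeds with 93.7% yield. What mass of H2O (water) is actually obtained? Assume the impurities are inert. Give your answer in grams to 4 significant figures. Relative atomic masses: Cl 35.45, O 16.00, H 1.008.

107.7 g

Pure HCl available = 645.3 g × 0.721 = 465.26 g.
M(HCl) = 1.008 + 35.45 = 36.458 g/mol.
M(H2O) = 2(1.008) + 16.00 = 18.016 g/mol.
n(HCl) = 465.26 g / 36.458 g/mol = 12.762 mol.
From the equation the HCl:H2O mole ratio is 2:1, so n(H2O) = 12.762 × 1/2 = 6.3808 mol.
Mass of H2O = 6.3808 mol × 18.016 g/mol = 114.96 g.
Actual mass collected = 114.96 g × 0.937 = 107.71 g.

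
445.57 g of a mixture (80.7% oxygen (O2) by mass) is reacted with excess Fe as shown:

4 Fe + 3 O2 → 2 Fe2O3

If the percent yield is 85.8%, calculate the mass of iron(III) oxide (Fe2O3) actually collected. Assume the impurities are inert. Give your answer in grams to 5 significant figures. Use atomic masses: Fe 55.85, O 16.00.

Pure O2 available = 445.57 g × 0.807 = 359.575 g.
M(O2) = 2(16.00) = 32.00 g/mol.
M(Fe2O3) = 2(55.85) + 3(16.00) = 159.70 g/mol.
n(O2) = 359.575 g / 32.00 g/mol = 11.2367 mol.
From the equation the O2:Fe2O3 mole ratio is 3:2, so n(Fe2O3) = 11.2367 × 2/3 = 7.49115 mol.
Mass of Fe2O3 = 7.49115 mol × 159.70 g/mol = 1196.34 g.
Actual mass collected = 1196.34 g × 0.858 = 1026.46 g.

1026.5 g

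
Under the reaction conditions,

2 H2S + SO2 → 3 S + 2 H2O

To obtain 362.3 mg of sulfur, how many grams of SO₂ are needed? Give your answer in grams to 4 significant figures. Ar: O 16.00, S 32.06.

0.2413 g

M(S) = 32.06 g/mol.
M(SO2) = 32.06 + 2(16.00) = 64.06 g/mol.
Convert: 362.3 mg = 0.36230 g.
n(S) = 0.36230 g / 32.06 g/mol = 0.011301 mol.
From the equation the S:SO2 mole ratio is 3:1, so n(SO2) = 0.011301 × 1/3 = 0.0037669 mol.
Mass of SO2 = 0.0037669 mol × 64.06 g/mol = 0.24131 g.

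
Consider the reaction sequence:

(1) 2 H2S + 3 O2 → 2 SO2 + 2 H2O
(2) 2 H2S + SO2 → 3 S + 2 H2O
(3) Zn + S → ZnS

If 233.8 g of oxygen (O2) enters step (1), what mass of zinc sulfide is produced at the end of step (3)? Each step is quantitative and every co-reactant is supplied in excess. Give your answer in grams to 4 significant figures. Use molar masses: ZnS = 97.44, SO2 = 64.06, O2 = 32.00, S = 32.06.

n(O2) = 233.8 / 32.00 = 7.3063 mol.
Reaction (1): O2→SO2 ratio 3:2 ⇒ n(SO2) = 4.8708 mol.
Reaction (2): SO2→S ratio 1:3 ⇒ n(S) = 14.613 mol.
Reaction (3): S→ZnS ratio 1:1 ⇒ n(ZnS) = 14.613 mol.
Mass of ZnS = 14.613 × 97.44 = 1423.8 g.

1424 g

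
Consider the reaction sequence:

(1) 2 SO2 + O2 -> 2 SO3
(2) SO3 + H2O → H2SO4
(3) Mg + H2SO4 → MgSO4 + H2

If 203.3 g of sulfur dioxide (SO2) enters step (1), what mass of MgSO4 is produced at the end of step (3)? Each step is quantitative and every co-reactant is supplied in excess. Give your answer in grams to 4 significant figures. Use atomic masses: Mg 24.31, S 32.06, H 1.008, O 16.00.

M(SO2) = 32.06 + 2(16.00) = 64.06 g/mol.
M(MgSO4) = 24.31 + 32.06 + 4(16.00) = 120.37 g/mol.
n(SO2) = 203.3 / 64.06 = 3.1736 mol.
Reaction (1): SO2→SO3 ratio 2:2 ⇒ n(SO3) = 3.1736 mol.
Reaction (2): SO3→H2SO4 ratio 1:1 ⇒ n(H2SO4) = 3.1736 mol.
Reaction (3): H2SO4→MgSO4 ratio 1:1 ⇒ n(MgSO4) = 3.1736 mol.
Mass of MgSO4 = 3.1736 × 120.37 = 382.00 g.

382.0 g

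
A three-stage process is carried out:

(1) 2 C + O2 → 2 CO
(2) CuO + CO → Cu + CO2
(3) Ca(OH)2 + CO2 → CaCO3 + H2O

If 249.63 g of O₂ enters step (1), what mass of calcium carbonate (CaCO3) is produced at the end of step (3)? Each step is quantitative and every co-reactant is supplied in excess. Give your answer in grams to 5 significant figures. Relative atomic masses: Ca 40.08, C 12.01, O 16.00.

1561.6 g

M(O2) = 2(16.00) = 32.00 g/mol.
M(CaCO3) = 40.08 + 12.01 + 3(16.00) = 100.09 g/mol.
n(O2) = 249.63 / 32.00 = 7.80094 mol.
Reaction (1): O2→CO ratio 1:2 ⇒ n(CO) = 15.6019 mol.
Reaction (2): CO→CO2 ratio 1:1 ⇒ n(CO2) = 15.6019 mol.
Reaction (3): CO2→CaCO3 ratio 1:1 ⇒ n(CaCO3) = 15.6019 mol.
Mass of CaCO3 = 15.6019 × 100.09 = 1561.59 g.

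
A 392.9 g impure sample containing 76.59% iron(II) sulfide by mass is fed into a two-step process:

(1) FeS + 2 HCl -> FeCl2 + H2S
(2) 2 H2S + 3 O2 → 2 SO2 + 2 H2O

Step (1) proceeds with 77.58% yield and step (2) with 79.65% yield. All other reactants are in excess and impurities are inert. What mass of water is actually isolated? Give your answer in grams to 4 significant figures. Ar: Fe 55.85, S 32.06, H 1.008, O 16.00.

Pure FeS = 392.9 × 0.7659 = 300.92 g.
M(FeS) = 55.85 + 32.06 = 87.91 g/mol.
M(H2O) = 2(1.008) + 16.00 = 18.016 g/mol.
n(FeS) = 300.92 / 87.91 = 3.4231 mol.
Step 1 (FeS:H2S = 1:1): theoretical n(H2S) = 3.4231 mol; at 77.58% yield, n(H2S) = 2.6556 mol.
Step 2 (H2S:H2O = 2:2): theoretical n(H2O) = 2.6556 mol, so theoretical mass = 2.6556 × 18.016 = 47.844 g.
At 79.65% yield, actual mass of H2O = 47.844 × 0.7965 = 38.107 g.

38.11 g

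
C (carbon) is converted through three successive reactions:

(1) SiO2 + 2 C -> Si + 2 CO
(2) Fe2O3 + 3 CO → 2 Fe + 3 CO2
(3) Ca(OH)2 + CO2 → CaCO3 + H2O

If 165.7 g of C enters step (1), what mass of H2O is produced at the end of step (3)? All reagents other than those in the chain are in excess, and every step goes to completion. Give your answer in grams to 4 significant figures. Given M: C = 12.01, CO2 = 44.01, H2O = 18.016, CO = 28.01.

248.6 g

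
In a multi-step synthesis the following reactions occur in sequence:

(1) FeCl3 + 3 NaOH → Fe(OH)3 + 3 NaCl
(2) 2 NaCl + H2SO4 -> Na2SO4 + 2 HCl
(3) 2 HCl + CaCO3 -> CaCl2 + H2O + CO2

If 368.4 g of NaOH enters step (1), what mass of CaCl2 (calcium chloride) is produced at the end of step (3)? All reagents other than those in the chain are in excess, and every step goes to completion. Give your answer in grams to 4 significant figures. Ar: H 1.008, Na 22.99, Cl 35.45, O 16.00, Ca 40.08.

511.1 g

M(NaOH) = 22.99 + 16.00 + 1.008 = 39.998 g/mol.
M(CaCl2) = 40.08 + 2(35.45) = 110.98 g/mol.
n(NaOH) = 368.4 / 39.998 = 9.2105 mol.
Reaction (1): NaOH→NaCl ratio 3:3 ⇒ n(NaCl) = 9.2105 mol.
Reaction (2): NaCl→HCl ratio 2:2 ⇒ n(HCl) = 9.2105 mol.
Reaction (3): HCl→CaCl2 ratio 2:1 ⇒ n(CaCl2) = 4.6052 mol.
Mass of CaCl2 = 4.6052 × 110.98 = 511.09 g.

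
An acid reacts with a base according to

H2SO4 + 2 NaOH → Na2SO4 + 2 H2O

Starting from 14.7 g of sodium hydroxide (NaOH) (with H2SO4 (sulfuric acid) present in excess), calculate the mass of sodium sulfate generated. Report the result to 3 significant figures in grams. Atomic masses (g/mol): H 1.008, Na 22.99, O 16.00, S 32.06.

26.1 g

M(NaOH) = 22.99 + 16.00 + 1.008 = 39.998 g/mol.
M(Na2SO4) = 2(22.99) + 32.06 + 4(16.00) = 142.04 g/mol.
n(NaOH) = 14.70 g / 39.998 g/mol = 0.3675 mol.
From the equation the NaOH:Na2SO4 mole ratio is 2:1, so n(Na2SO4) = 0.3675 × 1/2 = 0.1838 mol.
Mass of Na2SO4 = 0.1838 mol × 142.04 g/mol = 26.10 g.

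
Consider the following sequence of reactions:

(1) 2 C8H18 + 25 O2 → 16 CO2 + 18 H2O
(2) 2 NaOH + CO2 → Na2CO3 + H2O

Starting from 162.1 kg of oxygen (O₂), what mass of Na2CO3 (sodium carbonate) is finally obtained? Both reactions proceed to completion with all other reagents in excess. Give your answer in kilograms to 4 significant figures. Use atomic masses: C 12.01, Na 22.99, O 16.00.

M(O2) = 2(16.00) = 32.00 g/mol.
M(Na2CO3) = 2(22.99) + 12.01 + 3(16.00) = 105.99 g/mol.
162.1 kg = 162100 g.
n(O2) = 162100 / 32.00 = 5065.6 mol.
Step 1 gives a 25:16 ratio of O2 to CO2, so n(CO2) = 3242.0 mol.
In step 2 the CO2:Na2CO3 ratio is 1:1, so n(Na2CO3) = 3242.0 mol.
Mass of Na2CO3 = 3242.0 × 105.99 = 343620 g = 343.6 kg.

343.6 kg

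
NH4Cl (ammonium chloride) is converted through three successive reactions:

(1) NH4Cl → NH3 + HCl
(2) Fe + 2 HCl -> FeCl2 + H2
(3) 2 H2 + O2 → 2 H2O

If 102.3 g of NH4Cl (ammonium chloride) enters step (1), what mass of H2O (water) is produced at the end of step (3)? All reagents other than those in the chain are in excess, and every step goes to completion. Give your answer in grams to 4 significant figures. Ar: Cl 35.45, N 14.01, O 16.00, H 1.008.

17.23 g

M(NH4Cl) = 14.01 + 4(1.008) + 35.45 = 53.492 g/mol.
M(H2O) = 2(1.008) + 16.00 = 18.016 g/mol.
n(NH4Cl) = 102.3 / 53.492 = 1.9124 mol.
Reaction (1): NH4Cl→HCl ratio 1:1 ⇒ n(HCl) = 1.9124 mol.
Reaction (2): HCl→H2 ratio 2:1 ⇒ n(H2) = 0.95622 mol.
Reaction (3): H2→H2O ratio 2:2 ⇒ n(H2O) = 0.95622 mol.
Mass of H2O = 0.95622 × 18.016 = 17.227 g.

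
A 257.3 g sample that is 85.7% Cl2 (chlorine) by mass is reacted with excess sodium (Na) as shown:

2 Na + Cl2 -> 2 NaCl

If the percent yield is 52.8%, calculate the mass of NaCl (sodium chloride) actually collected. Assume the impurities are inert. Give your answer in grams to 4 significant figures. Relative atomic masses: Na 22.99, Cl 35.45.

Pure Cl2 available = 257.3 g × 0.857 = 220.51 g.
M(Cl2) = 2(35.45) = 70.90 g/mol.
M(NaCl) = 22.99 + 35.45 = 58.44 g/mol.
n(Cl2) = 220.51 g / 70.90 g/mol = 3.1101 mol.
From the equation the Cl2:NaCl mole ratio is 1:2, so n(NaCl) = 3.1101 × 2/1 = 6.2202 mol.
Mass of NaCl = 6.2202 mol × 58.44 g/mol = 363.51 g.
Actual mass collected = 363.51 g × 0.528 = 191.93 g.

191.9 g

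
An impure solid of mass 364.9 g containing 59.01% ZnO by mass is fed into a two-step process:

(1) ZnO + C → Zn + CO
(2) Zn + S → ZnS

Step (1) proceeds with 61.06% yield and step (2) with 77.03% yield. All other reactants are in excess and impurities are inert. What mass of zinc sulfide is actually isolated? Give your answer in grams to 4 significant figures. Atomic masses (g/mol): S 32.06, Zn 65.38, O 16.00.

121.3 g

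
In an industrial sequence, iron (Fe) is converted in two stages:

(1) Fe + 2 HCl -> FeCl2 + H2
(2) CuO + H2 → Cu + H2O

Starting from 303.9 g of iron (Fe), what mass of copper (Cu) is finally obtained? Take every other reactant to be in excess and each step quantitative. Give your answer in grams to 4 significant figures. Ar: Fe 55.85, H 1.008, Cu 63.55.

M(Fe) = 55.85 g/mol.
M(Cu) = 63.55 g/mol.
n(Fe) = 303.90 / 55.85 = 5.4414 mol.
Step 1 gives a 1:1 ratio of Fe to H2, so n(H2) = 5.4414 mol.
In step 2 the H2:Cu ratio is 1:1, so n(Cu) = 5.4414 mol.
Mass of Cu = 5.4414 × 63.55 = 345.80 g.

345.8 g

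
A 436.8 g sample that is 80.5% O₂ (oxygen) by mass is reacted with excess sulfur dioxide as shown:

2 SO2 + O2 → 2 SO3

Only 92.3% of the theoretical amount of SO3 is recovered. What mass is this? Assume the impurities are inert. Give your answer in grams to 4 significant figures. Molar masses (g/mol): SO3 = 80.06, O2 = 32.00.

Pure O2 available = 436.8 g × 0.805 = 351.62 g.
n(O2) = 351.62 g / 32.00 g/mol = 10.988 mol.
From the equation the O2:SO3 mole ratio is 1:2, so n(SO3) = 10.988 × 2/1 = 21.977 mol.
Mass of SO3 = 21.977 mol × 80.06 g/mol = 1759.4 g.
Actual mass collected = 1759.4 g × 0.923 = 1624.0 g.

1624 g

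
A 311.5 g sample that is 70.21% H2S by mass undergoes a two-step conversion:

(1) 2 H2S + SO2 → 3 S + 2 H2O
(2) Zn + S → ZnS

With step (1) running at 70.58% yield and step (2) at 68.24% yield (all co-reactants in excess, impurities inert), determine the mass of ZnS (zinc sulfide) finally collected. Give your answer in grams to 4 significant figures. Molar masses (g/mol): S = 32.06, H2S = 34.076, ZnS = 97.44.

451.8 g

Pure H2S = 311.5 × 0.7021 = 218.70 g.
n(H2S) = 218.70 / 34.076 = 6.4181 mol.
Step 1 (H2S:S = 2:3): theoretical n(S) = 9.6272 mol; at 70.58% yield, n(S) = 6.7949 mol.
Step 2 (S:ZnS = 1:1): theoretical n(ZnS) = 6.7949 mol, so theoretical mass = 6.7949 × 97.44 = 662.09 g.
At 68.24% yield, actual mass of ZnS = 662.09 × 0.6824 = 451.81 g.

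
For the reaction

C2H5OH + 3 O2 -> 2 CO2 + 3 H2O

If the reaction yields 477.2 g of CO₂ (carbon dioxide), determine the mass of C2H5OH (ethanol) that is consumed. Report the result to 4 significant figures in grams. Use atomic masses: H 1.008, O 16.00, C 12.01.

M(CO2) = 12.01 + 2(16.00) = 44.01 g/mol.
M(C2H5OH) = 2(12.01) + 6(1.008) + 16.00 = 46.068 g/mol.
n(CO2) = 477.20 g / 44.01 g/mol = 10.843 mol.
From the equation the CO2:C2H5OH mole ratio is 2:1, so n(C2H5OH) = 10.843 × 1/2 = 5.4215 mol.
Mass of C2H5OH = 5.4215 mol × 46.068 g/mol = 249.76 g.

249.8 g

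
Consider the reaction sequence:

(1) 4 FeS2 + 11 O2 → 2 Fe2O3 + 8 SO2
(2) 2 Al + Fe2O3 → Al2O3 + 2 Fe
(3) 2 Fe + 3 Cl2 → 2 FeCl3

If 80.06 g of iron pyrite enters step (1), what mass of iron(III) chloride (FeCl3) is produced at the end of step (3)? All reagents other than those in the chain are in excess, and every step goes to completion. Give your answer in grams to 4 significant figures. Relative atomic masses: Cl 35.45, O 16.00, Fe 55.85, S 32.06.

108.2 g

M(FeS2) = 55.85 + 2(32.06) = 119.97 g/mol.
M(FeCl3) = 55.85 + 3(35.45) = 162.20 g/mol.
n(FeS2) = 80.06 / 119.97 = 0.66733 mol.
Reaction (1): FeS2→Fe2O3 ratio 4:2 ⇒ n(Fe2O3) = 0.33367 mol.
Reaction (2): Fe2O3→Fe ratio 1:2 ⇒ n(Fe) = 0.66733 mol.
Reaction (3): Fe→FeCl3 ratio 2:2 ⇒ n(FeCl3) = 0.66733 mol.
Mass of FeCl3 = 0.66733 × 162.20 = 108.24 g.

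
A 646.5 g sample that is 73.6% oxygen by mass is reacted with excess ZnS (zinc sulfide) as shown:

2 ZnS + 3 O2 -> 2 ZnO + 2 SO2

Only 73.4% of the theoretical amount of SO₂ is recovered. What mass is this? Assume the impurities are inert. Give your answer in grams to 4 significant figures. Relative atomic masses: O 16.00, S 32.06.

466.1 g

Pure O2 available = 646.5 g × 0.736 = 475.82 g.
M(O2) = 2(16.00) = 32.00 g/mol.
M(SO2) = 32.06 + 2(16.00) = 64.06 g/mol.
n(O2) = 475.82 g / 32.00 g/mol = 14.869 mol.
From the equation the O2:SO2 mole ratio is 3:2, so n(SO2) = 14.869 × 2/3 = 9.9130 mol.
Mass of SO2 = 9.9130 mol × 64.06 g/mol = 635.03 g.
Actual mass collected = 635.03 g × 0.734 = 466.11 g.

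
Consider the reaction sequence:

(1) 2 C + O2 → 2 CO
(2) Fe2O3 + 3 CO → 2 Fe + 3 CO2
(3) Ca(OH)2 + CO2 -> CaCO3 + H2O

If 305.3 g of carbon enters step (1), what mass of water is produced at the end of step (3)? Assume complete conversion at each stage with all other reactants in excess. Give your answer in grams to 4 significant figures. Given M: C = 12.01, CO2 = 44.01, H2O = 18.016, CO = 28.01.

458.0 g

n(C) = 305.3 / 12.01 = 25.420 mol.
Reaction (1): C→CO ratio 2:2 ⇒ n(CO) = 25.420 mol.
Reaction (2): CO→CO2 ratio 3:3 ⇒ n(CO2) = 25.420 mol.
Reaction (3): CO2→H2O ratio 1:1 ⇒ n(H2O) = 25.420 mol.
Mass of H2O = 25.420 × 18.016 = 457.98 g.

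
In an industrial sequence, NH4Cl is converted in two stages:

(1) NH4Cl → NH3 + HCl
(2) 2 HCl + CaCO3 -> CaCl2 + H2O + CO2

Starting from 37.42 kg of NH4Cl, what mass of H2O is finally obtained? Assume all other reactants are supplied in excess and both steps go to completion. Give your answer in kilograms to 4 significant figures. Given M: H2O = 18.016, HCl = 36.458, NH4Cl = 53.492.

37.42 kg = 37420 g.
n(NH4Cl) = 37420 / 53.492 = 699.54 mol.
Step 1 gives a 1:1 ratio of NH4Cl to HCl, so n(HCl) = 699.54 mol.
In step 2 the HCl:H2O ratio is 2:1, so n(H2O) = 349.77 mol.
Mass of H2O = 349.77 × 18.016 = 6301.5 g = 6.301 kg.

6.301 kg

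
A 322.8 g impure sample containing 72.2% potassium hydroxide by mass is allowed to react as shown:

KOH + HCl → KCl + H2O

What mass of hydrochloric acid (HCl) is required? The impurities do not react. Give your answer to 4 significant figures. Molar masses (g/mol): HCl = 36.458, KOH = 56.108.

151.4 g

Mass of pure KOH = 322.8 g × 0.722 = 233.06 g.
n(KOH) = 233.06 g / 56.108 g/mol = 4.1538 mol.
From the equation the KOH:HCl mole ratio is 1:1, so n(HCl) = 4.1538 × 1/1 = 4.1538 mol.
Mass of HCl = 4.1538 mol × 36.458 g/mol = 151.44 g.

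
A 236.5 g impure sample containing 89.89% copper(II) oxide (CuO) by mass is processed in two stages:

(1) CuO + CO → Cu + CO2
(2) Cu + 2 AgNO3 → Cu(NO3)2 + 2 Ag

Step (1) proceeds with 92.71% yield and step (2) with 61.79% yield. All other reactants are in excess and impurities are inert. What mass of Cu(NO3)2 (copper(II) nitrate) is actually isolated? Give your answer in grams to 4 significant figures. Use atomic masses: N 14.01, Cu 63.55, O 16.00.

287.2 g

Pure CuO = 236.5 × 0.8989 = 212.59 g.
M(CuO) = 63.55 + 16.00 = 79.55 g/mol.
M(Cu(NO3)2) = 63.55 + 2(14.01) + 6(16.00) = 187.57 g/mol.
n(CuO) = 212.59 / 79.55 = 2.6724 mol.
Step 1 (CuO:Cu = 1:1): theoretical n(Cu) = 2.6724 mol; at 92.71% yield, n(Cu) = 2.4776 mol.
Step 2 (Cu:Cu(NO3)2 = 1:1): theoretical n(Cu(NO3)2) = 2.4776 mol, so theoretical mass = 2.4776 × 187.57 = 464.72 g.
At 61.79% yield, actual mass of Cu(NO3)2 = 464.72 × 0.6179 = 287.15 g.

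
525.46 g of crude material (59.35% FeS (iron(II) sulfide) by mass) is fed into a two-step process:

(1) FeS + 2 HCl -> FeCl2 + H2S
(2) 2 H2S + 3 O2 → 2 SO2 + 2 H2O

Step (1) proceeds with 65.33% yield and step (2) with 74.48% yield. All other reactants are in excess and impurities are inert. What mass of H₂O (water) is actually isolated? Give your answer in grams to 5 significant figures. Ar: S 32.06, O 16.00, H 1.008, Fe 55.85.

31.098 g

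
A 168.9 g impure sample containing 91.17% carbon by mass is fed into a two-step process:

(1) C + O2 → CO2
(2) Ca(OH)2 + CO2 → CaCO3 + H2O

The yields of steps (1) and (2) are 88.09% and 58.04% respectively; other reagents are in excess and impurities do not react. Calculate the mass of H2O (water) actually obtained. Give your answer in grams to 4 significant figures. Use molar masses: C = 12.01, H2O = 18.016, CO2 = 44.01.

118.1 g

Pure C = 168.9 × 0.9117 = 153.99 g.
n(C) = 153.99 / 12.01 = 12.821 mol.
Step 1 (C:CO2 = 1:1): theoretical n(CO2) = 12.821 mol; at 88.09% yield, n(CO2) = 11.294 mol.
Step 2 (CO2:H2O = 1:1): theoretical n(H2O) = 11.294 mol, so theoretical mass = 11.294 × 18.016 = 203.48 g.
At 58.04% yield, actual mass of H2O = 203.48 × 0.5804 = 118.10 g.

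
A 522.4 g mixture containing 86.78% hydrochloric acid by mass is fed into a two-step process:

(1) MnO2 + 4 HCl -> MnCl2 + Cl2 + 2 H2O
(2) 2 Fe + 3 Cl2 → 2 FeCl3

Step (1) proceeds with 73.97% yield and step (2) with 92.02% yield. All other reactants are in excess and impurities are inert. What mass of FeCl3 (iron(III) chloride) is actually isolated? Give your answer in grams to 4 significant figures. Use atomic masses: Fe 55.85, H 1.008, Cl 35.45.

Pure HCl = 522.4 × 0.8678 = 453.34 g.
M(HCl) = 1.008 + 35.45 = 36.458 g/mol.
M(FeCl3) = 55.85 + 3(35.45) = 162.20 g/mol.
n(HCl) = 453.34 / 36.458 = 12.435 mol.
Step 1 (HCl:Cl2 = 4:1): theoretical n(Cl2) = 3.1086 mol; at 73.97% yield, n(Cl2) = 2.2995 mol.
Step 2 (Cl2:FeCl3 = 3:2): theoretical n(FeCl3) = 1.5330 mol, so theoretical mass = 1.5330 × 162.20 = 248.65 g.
At 92.02% yield, actual mass of FeCl3 = 248.65 × 0.9202 = 228.81 g.

228.8 g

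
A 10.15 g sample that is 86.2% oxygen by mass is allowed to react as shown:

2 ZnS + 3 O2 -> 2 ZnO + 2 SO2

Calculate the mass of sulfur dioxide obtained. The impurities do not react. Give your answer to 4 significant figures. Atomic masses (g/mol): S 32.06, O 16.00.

Mass of pure O2 = 10.15 g × 0.862 = 8.7493 g.
M(O2) = 2(16.00) = 32.00 g/mol.
M(SO2) = 32.06 + 2(16.00) = 64.06 g/mol.
n(O2) = 8.7493 g / 32.00 g/mol = 0.27342 mol.
From the equation the O2:SO2 mole ratio is 3:2, so n(SO2) = 0.27342 × 2/3 = 0.18228 mol.
Mass of SO2 = 0.18228 mol × 64.06 g/mol = 11.677 g.

11.68 g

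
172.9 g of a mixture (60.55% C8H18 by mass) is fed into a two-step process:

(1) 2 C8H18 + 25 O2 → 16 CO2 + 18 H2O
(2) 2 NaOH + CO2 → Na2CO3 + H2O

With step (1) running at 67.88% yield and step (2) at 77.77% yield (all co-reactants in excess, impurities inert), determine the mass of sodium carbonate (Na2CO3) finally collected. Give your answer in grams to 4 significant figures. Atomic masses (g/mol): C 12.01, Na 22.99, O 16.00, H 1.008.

410.3 g

Pure C8H18 = 172.9 × 0.6055 = 104.69 g.
M(C8H18) = 8(12.01) + 18(1.008) = 114.224 g/mol.
M(Na2CO3) = 2(22.99) + 12.01 + 3(16.00) = 105.99 g/mol.
n(C8H18) = 104.69 / 114.224 = 0.91654 mol.
Step 1 (C8H18:CO2 = 2:16): theoretical n(CO2) = 7.3323 mol; at 67.88% yield, n(CO2) = 4.9772 mol.
Step 2 (CO2:Na2CO3 = 1:1): theoretical n(Na2CO3) = 4.9772 mol, so theoretical mass = 4.9772 × 105.99 = 527.53 g.
At 77.77% yield, actual mass of Na2CO3 = 527.53 × 0.7777 = 410.26 g.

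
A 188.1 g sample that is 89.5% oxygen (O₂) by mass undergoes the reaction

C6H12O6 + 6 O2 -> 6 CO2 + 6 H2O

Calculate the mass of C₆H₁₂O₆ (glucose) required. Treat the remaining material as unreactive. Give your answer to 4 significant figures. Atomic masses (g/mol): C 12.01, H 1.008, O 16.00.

158.0 g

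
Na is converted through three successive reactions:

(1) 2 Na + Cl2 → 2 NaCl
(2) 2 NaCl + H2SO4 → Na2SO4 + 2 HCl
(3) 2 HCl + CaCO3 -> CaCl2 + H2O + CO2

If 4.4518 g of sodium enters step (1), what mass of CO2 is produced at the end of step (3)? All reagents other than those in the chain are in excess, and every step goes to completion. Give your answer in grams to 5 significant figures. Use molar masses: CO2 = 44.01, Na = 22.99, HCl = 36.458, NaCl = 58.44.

4.2611 g

n(Na) = 4.4518 / 22.99 = 0.193641 mol.
Reaction (1): Na→NaCl ratio 2:2 ⇒ n(NaCl) = 0.193641 mol.
Reaction (2): NaCl→HCl ratio 2:2 ⇒ n(HCl) = 0.193641 mol.
Reaction (3): HCl→CO2 ratio 2:1 ⇒ n(CO2) = 0.0968204 mol.
Mass of CO2 = 0.0968204 × 44.01 = 4.26106 g.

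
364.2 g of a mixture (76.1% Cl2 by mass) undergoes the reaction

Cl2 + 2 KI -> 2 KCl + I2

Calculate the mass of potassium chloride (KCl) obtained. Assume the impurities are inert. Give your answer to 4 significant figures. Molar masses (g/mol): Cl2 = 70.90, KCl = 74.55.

582.8 g

Mass of pure Cl2 = 364.2 g × 0.761 = 277.16 g.
n(Cl2) = 277.16 g / 70.90 g/mol = 3.9091 mol.
From the equation the Cl2:KCl mole ratio is 1:2, so n(KCl) = 3.9091 × 2/1 = 7.8182 mol.
Mass of KCl = 7.8182 mol × 74.55 g/mol = 582.85 g.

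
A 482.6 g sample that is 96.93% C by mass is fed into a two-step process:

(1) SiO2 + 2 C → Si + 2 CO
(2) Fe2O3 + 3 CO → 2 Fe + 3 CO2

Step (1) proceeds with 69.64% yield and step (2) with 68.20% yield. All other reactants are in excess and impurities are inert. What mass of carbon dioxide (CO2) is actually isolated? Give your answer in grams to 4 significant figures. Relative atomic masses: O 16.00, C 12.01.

Pure C = 482.6 × 0.9693 = 467.78 g.
M(C) = 12.01 g/mol.
M(CO2) = 12.01 + 2(16.00) = 44.01 g/mol.
n(C) = 467.78 / 12.01 = 38.950 mol.
Step 1 (C:CO = 2:2): theoretical n(CO) = 38.950 mol; at 69.64% yield, n(CO) = 27.124 mol.
Step 2 (CO:CO2 = 3:3): theoretical n(CO2) = 27.124 mol, so theoretical mass = 27.124 × 44.01 = 1193.7 g.
At 68.20% yield, actual mass of CO2 = 1193.7 × 0.6820 = 814.14 g.

814.1 g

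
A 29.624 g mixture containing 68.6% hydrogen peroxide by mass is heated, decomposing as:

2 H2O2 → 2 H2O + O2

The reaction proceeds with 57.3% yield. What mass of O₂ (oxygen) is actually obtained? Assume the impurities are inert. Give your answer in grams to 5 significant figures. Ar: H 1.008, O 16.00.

Pure H2O2 available = 29.624 g × 0.686 = 20.3221 g.
M(H2O2) = 2(1.008) + 2(16.00) = 34.016 g/mol.
M(O2) = 2(16.00) = 32.00 g/mol.
n(H2O2) = 20.3221 g / 34.016 g/mol = 0.597427 mol.
From the equation the H2O2:O2 mole ratio is 2:1, so n(O2) = 0.597427 × 1/2 = 0.298713 mol.
Mass of O2 = 0.298713 mol × 32.00 g/mol = 9.55883 g.
Actual mass collected = 9.55883 g × 0.573 = 5.47721 g.

5.4772 g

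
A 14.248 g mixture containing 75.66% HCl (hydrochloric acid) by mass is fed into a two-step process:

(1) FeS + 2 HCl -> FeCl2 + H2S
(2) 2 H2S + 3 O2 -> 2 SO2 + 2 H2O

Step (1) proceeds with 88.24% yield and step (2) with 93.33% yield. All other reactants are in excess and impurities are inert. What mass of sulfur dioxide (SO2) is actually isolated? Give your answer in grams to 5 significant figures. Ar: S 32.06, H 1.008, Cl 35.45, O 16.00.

7.7996 g

Pure HCl = 14.248 × 0.7566 = 10.7800 g.
M(HCl) = 1.008 + 35.45 = 36.458 g/mol.
M(SO2) = 32.06 + 2(16.00) = 64.06 g/mol.
n(HCl) = 10.7800 / 36.458 = 0.295684 mol.
Step 1 (HCl:H2S = 2:1): theoretical n(H2S) = 0.147842 mol; at 88.24% yield, n(H2S) = 0.130456 mol.
Step 2 (H2S:SO2 = 2:2): theoretical n(SO2) = 0.130456 mol, so theoretical mass = 0.130456 × 64.06 = 8.35699 g.
At 93.33% yield, actual mass of SO2 = 8.35699 × 0.9333 = 7.79958 g.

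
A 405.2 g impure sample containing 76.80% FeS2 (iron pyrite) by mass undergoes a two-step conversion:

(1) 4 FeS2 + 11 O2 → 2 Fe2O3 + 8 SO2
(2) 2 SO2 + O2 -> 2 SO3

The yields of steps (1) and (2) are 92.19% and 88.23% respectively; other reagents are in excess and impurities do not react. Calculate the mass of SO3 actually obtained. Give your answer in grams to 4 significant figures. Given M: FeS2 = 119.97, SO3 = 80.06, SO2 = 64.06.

Pure FeS2 = 405.2 × 0.7680 = 311.19 g.
n(FeS2) = 311.19 / 119.97 = 2.5939 mol.
Step 1 (FeS2:SO2 = 4:8): theoretical n(SO2) = 5.1879 mol; at 92.19% yield, n(SO2) = 4.7827 mol.
Step 2 (SO2:SO3 = 2:2): theoretical n(SO3) = 4.7827 mol, so theoretical mass = 4.7827 × 80.06 = 382.90 g.
At 88.23% yield, actual mass of SO3 = 382.90 × 0.8823 = 337.83 g.

337.8 g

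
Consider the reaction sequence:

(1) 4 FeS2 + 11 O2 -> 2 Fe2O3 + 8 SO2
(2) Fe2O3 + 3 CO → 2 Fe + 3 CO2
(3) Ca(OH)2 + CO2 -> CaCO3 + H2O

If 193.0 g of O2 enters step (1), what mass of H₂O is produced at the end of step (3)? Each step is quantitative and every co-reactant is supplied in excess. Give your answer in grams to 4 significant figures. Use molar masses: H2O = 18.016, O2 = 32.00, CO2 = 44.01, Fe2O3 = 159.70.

n(O2) = 193.0 / 32.00 = 6.0312 mol.
Reaction (1): O2→Fe2O3 ratio 11:2 ⇒ n(Fe2O3) = 1.0966 mol.
Reaction (2): Fe2O3→CO2 ratio 1:3 ⇒ n(CO2) = 3.2898 mol.
Reaction (3): CO2→H2O ratio 1:1 ⇒ n(H2O) = 3.2898 mol.
Mass of H2O = 3.2898 × 18.016 = 59.269 g.

59.27 g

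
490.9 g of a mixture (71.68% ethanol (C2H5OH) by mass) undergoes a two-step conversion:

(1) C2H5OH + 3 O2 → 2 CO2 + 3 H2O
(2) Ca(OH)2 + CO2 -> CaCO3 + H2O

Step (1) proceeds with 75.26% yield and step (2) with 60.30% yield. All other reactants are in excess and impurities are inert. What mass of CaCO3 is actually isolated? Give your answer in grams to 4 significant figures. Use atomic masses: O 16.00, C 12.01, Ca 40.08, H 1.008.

Pure C2H5OH = 490.9 × 0.7168 = 351.88 g.
M(C2H5OH) = 2(12.01) + 6(1.008) + 16.00 = 46.068 g/mol.
M(CaCO3) = 40.08 + 12.01 + 3(16.00) = 100.09 g/mol.
n(C2H5OH) = 351.88 / 46.068 = 7.6382 mol.
Step 1 (C2H5OH:CO2 = 1:2): theoretical n(CO2) = 15.276 mol; at 75.26% yield, n(CO2) = 11.497 mol.
Step 2 (CO2:CaCO3 = 1:1): theoretical n(CaCO3) = 11.497 mol, so theoretical mass = 11.497 × 100.09 = 1150.7 g.
At 60.30% yield, actual mass of CaCO3 = 1150.7 × 0.6030 = 693.90 g.

693.9 g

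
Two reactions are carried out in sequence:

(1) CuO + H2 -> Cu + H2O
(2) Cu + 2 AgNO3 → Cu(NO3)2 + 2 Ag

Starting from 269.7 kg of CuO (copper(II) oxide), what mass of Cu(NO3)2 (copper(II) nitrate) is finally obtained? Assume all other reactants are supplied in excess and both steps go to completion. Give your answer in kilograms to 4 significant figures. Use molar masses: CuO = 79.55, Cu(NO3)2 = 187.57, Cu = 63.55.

635.9 kg

269.7 kg = 269700 g.
n(CuO) = 269700 / 79.55 = 3390.3 mol.
Step 1 gives a 1:1 ratio of CuO to Cu, so n(Cu) = 3390.3 mol.
In step 2 the Cu:Cu(NO3)2 ratio is 1:1, so n(Cu(NO3)2) = 3390.3 mol.
Mass of Cu(NO3)2 = 3390.3 × 187.57 = 635920 g = 635.9 kg.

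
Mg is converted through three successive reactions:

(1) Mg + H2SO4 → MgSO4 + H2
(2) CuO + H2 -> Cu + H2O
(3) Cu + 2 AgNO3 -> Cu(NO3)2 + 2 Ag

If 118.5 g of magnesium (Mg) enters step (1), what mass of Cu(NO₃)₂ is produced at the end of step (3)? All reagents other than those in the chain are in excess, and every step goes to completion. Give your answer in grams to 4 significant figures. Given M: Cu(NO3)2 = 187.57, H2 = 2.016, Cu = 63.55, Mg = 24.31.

n(Mg) = 118.5 / 24.31 = 4.8745 mol.
Reaction (1): Mg→H2 ratio 1:1 ⇒ n(H2) = 4.8745 mol.
Reaction (2): H2→Cu ratio 1:1 ⇒ n(Cu) = 4.8745 mol.
Reaction (3): Cu→Cu(NO3)2 ratio 1:1 ⇒ n(Cu(NO3)2) = 4.8745 mol.
Mass of Cu(NO3)2 = 4.8745 × 187.57 = 914.32 g.

914.3 g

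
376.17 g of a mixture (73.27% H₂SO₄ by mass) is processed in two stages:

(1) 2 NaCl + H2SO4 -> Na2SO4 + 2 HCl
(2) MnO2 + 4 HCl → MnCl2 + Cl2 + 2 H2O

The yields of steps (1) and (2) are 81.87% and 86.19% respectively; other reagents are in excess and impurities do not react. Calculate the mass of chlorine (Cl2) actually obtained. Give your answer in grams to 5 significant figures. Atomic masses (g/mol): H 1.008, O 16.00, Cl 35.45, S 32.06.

70.298 g

Pure H2SO4 = 376.17 × 0.7327 = 275.620 g.
M(H2SO4) = 2(1.008) + 32.06 + 4(16.00) = 98.076 g/mol.
M(Cl2) = 2(35.45) = 70.90 g/mol.
n(H2SO4) = 275.620 / 98.076 = 2.81027 mol.
Step 1 (H2SO4:HCl = 1:2): theoretical n(HCl) = 5.62053 mol; at 81.87% yield, n(HCl) = 4.60153 mol.
Step 2 (HCl:Cl2 = 4:1): theoretical n(Cl2) = 1.15038 mol, so theoretical mass = 1.15038 × 70.90 = 81.5621 g.
At 86.19% yield, actual mass of Cl2 = 81.5621 × 0.8619 = 70.2984 g.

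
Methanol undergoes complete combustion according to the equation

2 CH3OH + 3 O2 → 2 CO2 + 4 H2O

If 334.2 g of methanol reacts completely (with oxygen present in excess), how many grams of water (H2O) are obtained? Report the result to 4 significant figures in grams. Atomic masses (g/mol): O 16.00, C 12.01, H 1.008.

375.8 g

M(CH3OH) = 12.01 + 4(1.008) + 16.00 = 32.042 g/mol.
M(H2O) = 2(1.008) + 16.00 = 18.016 g/mol.
n(CH3OH) = 334.20 g / 32.042 g/mol = 10.430 mol.
From the equation the CH3OH:H2O mole ratio is 2:4, so n(H2O) = 10.430 × 4/2 = 20.860 mol.
Mass of H2O = 20.860 mol × 18.016 g/mol = 375.82 g.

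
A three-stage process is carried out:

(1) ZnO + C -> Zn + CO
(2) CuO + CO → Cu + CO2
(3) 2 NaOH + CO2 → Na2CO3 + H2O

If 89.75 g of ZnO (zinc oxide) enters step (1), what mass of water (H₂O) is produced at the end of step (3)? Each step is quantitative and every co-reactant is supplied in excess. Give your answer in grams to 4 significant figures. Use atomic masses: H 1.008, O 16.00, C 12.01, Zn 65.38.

M(ZnO) = 65.38 + 16.00 = 81.38 g/mol.
M(H2O) = 2(1.008) + 16.00 = 18.016 g/mol.
n(ZnO) = 89.75 / 81.38 = 1.1029 mol.
Reaction (1): ZnO→CO ratio 1:1 ⇒ n(CO) = 1.1029 mol.
Reaction (2): CO→CO2 ratio 1:1 ⇒ n(CO2) = 1.1029 mol.
Reaction (3): CO2→H2O ratio 1:1 ⇒ n(H2O) = 1.1029 mol.
Mass of H2O = 1.1029 × 18.016 = 19.869 g.

19.87 g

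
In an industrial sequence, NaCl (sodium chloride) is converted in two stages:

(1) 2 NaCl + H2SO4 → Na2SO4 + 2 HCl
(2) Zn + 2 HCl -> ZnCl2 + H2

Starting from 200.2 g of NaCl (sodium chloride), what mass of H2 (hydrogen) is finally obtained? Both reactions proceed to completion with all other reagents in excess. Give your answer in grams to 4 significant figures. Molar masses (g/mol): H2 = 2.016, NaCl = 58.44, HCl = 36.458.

3.453 g

n(NaCl) = 200.20 / 58.44 = 3.4257 mol.
Step 1 gives a 2:2 ratio of NaCl to HCl, so n(HCl) = 3.4257 mol.
In step 2 the HCl:H2 ratio is 2:1, so n(H2) = 1.7129 mol.
Mass of H2 = 1.7129 × 2.016 = 3.4531 g.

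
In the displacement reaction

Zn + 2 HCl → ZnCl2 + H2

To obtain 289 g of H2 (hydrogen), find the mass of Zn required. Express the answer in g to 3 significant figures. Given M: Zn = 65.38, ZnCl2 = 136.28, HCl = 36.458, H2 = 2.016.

9370 g

n(H2) = 289.0 g / 2.016 g/mol = 143.4 mol.
From the equation the H2:Zn mole ratio is 1:1, so n(Zn) = 143.4 × 1/1 = 143.4 mol.
Mass of Zn = 143.4 mol × 65.38 g/mol = 9372 g.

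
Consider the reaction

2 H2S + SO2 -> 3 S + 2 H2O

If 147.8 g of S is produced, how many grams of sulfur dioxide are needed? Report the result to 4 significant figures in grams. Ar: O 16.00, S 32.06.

98.44 g

M(S) = 32.06 g/mol.
M(SO2) = 32.06 + 2(16.00) = 64.06 g/mol.
n(S) = 147.80 g / 32.06 g/mol = 4.6101 mol.
From the equation the S:SO2 mole ratio is 3:1, so n(SO2) = 4.6101 × 1/3 = 1.5367 mol.
Mass of SO2 = 1.5367 mol × 64.06 g/mol = 98.441 g.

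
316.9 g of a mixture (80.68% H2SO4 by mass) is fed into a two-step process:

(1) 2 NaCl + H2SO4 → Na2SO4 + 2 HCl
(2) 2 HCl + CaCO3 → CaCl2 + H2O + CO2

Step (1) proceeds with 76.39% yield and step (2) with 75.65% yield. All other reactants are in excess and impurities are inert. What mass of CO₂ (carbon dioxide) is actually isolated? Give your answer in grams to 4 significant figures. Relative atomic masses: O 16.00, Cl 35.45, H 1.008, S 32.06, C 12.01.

66.30 g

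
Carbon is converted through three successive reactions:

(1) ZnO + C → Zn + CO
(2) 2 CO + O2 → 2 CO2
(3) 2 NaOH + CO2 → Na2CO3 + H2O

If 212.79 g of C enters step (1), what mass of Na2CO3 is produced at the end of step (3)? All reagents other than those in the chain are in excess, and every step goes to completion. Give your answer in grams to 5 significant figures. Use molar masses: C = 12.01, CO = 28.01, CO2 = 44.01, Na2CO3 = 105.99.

1877.9 g

n(C) = 212.79 / 12.01 = 17.7177 mol.
Reaction (1): C→CO ratio 1:1 ⇒ n(CO) = 17.7177 mol.
Reaction (2): CO→CO2 ratio 2:2 ⇒ n(CO2) = 17.7177 mol.
Reaction (3): CO2→Na2CO3 ratio 1:1 ⇒ n(Na2CO3) = 17.7177 mol.
Mass of Na2CO3 = 17.7177 × 105.99 = 1877.90 g.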